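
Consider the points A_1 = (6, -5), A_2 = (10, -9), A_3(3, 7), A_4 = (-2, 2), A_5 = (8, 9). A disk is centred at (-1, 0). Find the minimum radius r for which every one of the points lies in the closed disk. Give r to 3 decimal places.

14.213

The required radius is the distance from (-1, 0) to the farthest point.
Squared distances: 74, 202, 65, 5, 162.
Maximum is 202, attained at A_2.
r = √202 ≈ 14.213.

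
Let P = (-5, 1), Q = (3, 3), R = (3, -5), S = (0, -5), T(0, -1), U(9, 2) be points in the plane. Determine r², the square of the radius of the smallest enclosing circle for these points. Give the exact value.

The minimum enclosing circle of a finite set is fixed by two of the points (as a diameter) or three (as a circumcircle).
The farthest pair is P–U with squared distance 197. The circle on this segment as diameter has centre (2, 1.5) and r² = 197/4 = 49.25.
Check Q: distance² to centre = 3.25 ≤ 49.25, so it lies inside.
All remaining points lie in this disk, and no smaller disk contains both endpoints, so this is the minimum enclosing circle.

49.25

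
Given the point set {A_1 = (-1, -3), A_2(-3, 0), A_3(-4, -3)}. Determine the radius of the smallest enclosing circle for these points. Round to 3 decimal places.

Side lengths²: A_1A_2² = 13, A_1A_3² = 9, A_2A_3² = 10.
Since A_1A_2² = 13 < 10 + 9 = 19, the triangle is acute, so the smallest enclosing circle is the circumcircle.
Circumcentre = (-2.5, -11/6), r² = 65/18.
r = √(65/18) ≈ 1.900.

1.900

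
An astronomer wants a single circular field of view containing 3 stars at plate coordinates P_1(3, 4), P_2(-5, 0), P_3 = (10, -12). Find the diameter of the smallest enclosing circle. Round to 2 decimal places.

19.23

Side lengths²: P_1P_2² = 80, P_1P_3² = 305, P_2P_3² = 369.
Since P_2P_3² = 369 < 305 + 80 = 385, the triangle is acute, so the smallest enclosing circle is the circumcircle.
Circumcentre = (73/26, -73/13), r² = 62525/676.
Diameter = 2r = 2√(62525/676) ≈ 19.23.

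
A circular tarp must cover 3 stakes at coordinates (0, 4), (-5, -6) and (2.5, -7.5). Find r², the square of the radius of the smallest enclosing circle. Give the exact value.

Call the three points A, B, C in the order given.
Side lengths²: AB² = 125, AC² = 138.5, BC² = 58.5.
Since AC² = 138.5 < 125 + 58.5 = 183.5, the triangle is acute, so the smallest enclosing circle is the circumcircle.
Circumcentre = (-7/22, -23/11), r² = 18005/484.

18005/484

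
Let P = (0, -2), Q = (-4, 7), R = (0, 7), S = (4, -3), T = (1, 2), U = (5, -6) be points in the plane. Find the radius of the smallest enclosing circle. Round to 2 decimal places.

7.91

By Welzl's lemma the MEC is supported by two points (diametrically opposite) or three points (on a circumcircle).
The farthest pair is Q–U with squared distance 250. The circle on this segment as diameter has centre (0.5, 0.5) and r² = 250/4 = 62.5.
Check P: distance² to centre = 6.5 ≤ 62.5, so it lies inside.
All remaining points lie in this disk, and no smaller disk contains both endpoints, so this is the minimum enclosing circle.
r = √(62.5) ≈ 7.91.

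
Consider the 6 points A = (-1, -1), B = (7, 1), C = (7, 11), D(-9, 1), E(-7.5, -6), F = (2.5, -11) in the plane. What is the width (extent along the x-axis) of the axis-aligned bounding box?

16

max x = 7, min x = -9, so width = 16.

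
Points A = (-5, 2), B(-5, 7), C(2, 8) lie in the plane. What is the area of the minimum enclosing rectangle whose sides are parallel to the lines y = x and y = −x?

In coordinates u = x + y, v = x − y the rectangle is axis-aligned; the map (x,y)→(u,v) scales areas by 2.
u-values: -3, 2, 10; range = 10 − (-3) = 13.
v-values: -7, -12, -6; range = -6 − (-12) = 6.
Area = (13 × 6) / 2 = 39.

39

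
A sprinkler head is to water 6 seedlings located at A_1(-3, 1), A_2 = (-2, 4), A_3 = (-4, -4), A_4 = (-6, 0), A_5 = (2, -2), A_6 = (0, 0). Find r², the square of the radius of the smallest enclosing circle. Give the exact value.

2210/121

A smallest enclosing disk is always determined by at most three of the input points on its boundary.
The minimum enclosing circle is determined by three boundary points: A_2, A_3, A_5.
Their circumcentre is (-21/11, -3/11) with r² = 2210/121.
The farthest remaining point A_4 is at distance² 2034/121 ≤ 2210/121.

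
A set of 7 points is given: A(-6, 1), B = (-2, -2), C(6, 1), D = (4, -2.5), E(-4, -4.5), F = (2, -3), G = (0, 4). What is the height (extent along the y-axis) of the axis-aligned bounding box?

max y = 4, min y = -4.5, so height = 8.5.

8.5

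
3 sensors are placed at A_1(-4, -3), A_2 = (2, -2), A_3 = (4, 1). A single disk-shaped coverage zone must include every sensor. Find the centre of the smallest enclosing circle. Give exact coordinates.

Side lengths²: A_1A_2² = 37, A_1A_3² = 80, A_2A_3² = 13.
Since A_1A_3² = 80 ≥ 37 + 13 = 50, the angle opposite A_1A_3 is not acute, so the smallest enclosing circle has A_1A_3 as diameter.
Centre = midpoint of A_1A_3 = (0, -1), r² = 80/4 = 20.
Centre = (0, -1).

(0, -1)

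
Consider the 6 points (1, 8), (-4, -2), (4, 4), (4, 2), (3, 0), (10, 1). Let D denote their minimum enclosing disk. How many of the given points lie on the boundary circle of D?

The minimum enclosing circle is determined by three boundary points: (1, 8), (-4, -2), (10, 1).
Their circumcentre is (2.7, 0.9) with r² = 53.3.
The farthest remaining point (4, 4) is at distance² 11.3 ≤ 53.3.
The points at distance exactly r from the centre are (1, 8), (-4, -2), (10, 1) — 3 points.

3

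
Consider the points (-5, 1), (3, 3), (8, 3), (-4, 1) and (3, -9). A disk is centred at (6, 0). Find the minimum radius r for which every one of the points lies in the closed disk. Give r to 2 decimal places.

The required radius is the distance from (6, 0) to the farthest point.
Squared distances: 122, 18, 13, 101, 90.
Maximum is 122, attained at (-5, 1).
r = √122 ≈ 11.05.

11.05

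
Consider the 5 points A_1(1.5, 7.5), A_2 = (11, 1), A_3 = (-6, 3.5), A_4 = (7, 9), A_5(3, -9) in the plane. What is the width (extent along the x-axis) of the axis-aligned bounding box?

max x = 11, min x = -6, so width = 17.

17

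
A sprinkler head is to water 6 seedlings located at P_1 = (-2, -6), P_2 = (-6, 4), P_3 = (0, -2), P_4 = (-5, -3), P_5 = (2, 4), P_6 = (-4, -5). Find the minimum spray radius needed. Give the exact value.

5.8

The minimum enclosing circle is determined by three boundary points: P_1, P_2, P_5.
Their circumcentre is (-2, -0.2) with r² = 33.64.
The farthest remaining point P_6 is at distance² 27.04 ≤ 33.64.
r = √(33.64) = 5.8.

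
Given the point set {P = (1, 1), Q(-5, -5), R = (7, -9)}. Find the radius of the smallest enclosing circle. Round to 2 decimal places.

6.52

Side lengths²: PQ² = 72, PR² = 136, QR² = 160.
Since QR² = 160 < 136 + 72 = 208, the triangle is acute, so the smallest enclosing circle is the circumcircle.
Circumcentre = (1.5, -5.5), r² = 42.5.
r = √(42.5) ≈ 6.52.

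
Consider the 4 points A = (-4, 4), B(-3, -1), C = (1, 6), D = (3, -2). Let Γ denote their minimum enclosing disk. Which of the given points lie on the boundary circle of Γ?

A, C, D

The minimum enclosing circle is determined by three boundary points: A, C, D.
Their circumcentre is (-1/11, 65/44) with r² = 41905/1936.
The farthest remaining point B is at distance² 28265/1936 ≤ 41905/1936.
The points at distance exactly r from the centre are A, C, D — 3 points.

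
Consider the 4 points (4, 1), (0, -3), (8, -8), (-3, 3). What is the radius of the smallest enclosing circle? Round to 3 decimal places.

A smallest enclosing disk is always determined by at most three of the input points on its boundary.
The farthest pair is (8, -8)–(-3, 3) with squared distance 242. The circle on this segment as diameter has centre (2.5, -2.5) and r² = 242/4 = 60.5.
Check (4, 1): distance² to centre = 14.5 ≤ 60.5, so it lies inside.
All remaining points lie in this disk, and no smaller disk contains both endpoints, so this is the minimum enclosing circle.
r = √(60.5) ≈ 7.778.

7.778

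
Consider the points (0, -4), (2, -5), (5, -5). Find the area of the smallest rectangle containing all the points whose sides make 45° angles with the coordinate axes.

In coordinates u = x + y, v = x − y the rectangle is axis-aligned; the map (x,y)→(u,v) scales areas by 2.
u-values: -4, -3, 0; range = 0 − (-4) = 4.
v-values: 4, 7, 10; range = 10 − 4 = 6.
Area = (4 × 6) / 2 = 12.

12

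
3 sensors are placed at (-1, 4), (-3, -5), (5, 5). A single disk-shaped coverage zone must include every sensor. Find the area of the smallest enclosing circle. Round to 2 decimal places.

128.81

Call the three points A, B, C in the order given.
Side lengths²: AB² = 85, AC² = 37, BC² = 164.
Since BC² = 164 ≥ 85 + 37 = 122, the angle opposite BC is not acute, so the smallest enclosing circle has BC as diameter.
Centre = midpoint of BC = (1, 0), r² = 164/4 = 41.
Area = π·r² = π·41 ≈ 128.81.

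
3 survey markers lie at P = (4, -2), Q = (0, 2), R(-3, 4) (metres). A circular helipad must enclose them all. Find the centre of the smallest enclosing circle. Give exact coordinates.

(0.5, 1)

Side lengths²: PQ² = 32, PR² = 85, QR² = 13.
Since PR² = 85 ≥ 32 + 13 = 45, the angle opposite PR is not acute, so the smallest enclosing circle has PR as diameter.
Centre = midpoint of PR = (0.5, 1), r² = 85/4 = 21.25.
Centre = (0.5, 1).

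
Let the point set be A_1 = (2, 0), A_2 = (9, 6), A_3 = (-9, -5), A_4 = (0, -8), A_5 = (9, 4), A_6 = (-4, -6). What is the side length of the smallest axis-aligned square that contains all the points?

18

The bounding box has width 18 and height 14.
An axis-aligned square enclosing the set must have side ≥ max(width, height).
So the minimum side is max(18, 14) = 18.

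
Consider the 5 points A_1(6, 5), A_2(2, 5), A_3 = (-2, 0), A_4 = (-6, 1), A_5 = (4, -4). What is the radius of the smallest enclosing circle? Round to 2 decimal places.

The minimum enclosing circle is determined by three boundary points: A_1, A_4, A_5.
Their circumcentre is (0.5, 1.5) with r² = 42.5.
The farthest remaining point A_2 is at distance² 14.5 ≤ 42.5.
r = √(42.5) ≈ 6.52.

6.52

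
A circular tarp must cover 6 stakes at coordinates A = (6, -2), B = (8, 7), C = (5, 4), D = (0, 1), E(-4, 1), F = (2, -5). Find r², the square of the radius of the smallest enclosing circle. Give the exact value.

By Welzl's lemma the MEC is supported by two points (diametrically opposite) or three points (on a circumcircle).
The minimum enclosing circle is determined by three boundary points: B, E, F.
Their circumcentre is (3, 2) with r² = 50.
The farthest remaining point A is at distance² 25 ≤ 50.

50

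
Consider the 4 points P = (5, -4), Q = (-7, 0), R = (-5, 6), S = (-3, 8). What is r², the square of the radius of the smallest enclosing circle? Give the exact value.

The minimum enclosing circle is determined by three boundary points: P, Q, S.
Their circumcentre is (1/7, 10/7) with r² = 2600/49.
The farthest remaining point R is at distance² 2320/49 ≤ 2600/49.

2600/49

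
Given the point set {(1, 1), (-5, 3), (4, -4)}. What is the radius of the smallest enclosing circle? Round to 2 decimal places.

5.70

Call the three points A, B, C in the order given.
Side lengths²: AB² = 40, AC² = 34, BC² = 130.
Since BC² = 130 ≥ 40 + 34 = 74, the angle opposite BC is not acute, so the smallest enclosing circle has BC as diameter.
Centre = midpoint of BC = (-0.5, -0.5), r² = 130/4 = 32.5.
r = √(32.5) ≈ 5.70.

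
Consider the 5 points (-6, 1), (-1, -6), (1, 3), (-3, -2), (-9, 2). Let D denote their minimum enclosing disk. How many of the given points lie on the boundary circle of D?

3

The minimum enclosing circle is determined by three boundary points: (-1, -6), (1, 3), (-9, 2).
Their circumcentre is (-81/22, -15/22) with r² = 8585/242.
The farthest remaining point (-6, 1) is at distance² 1985/242 ≤ 8585/242.
The points at distance exactly r from the centre are (-1, -6), (1, 3), (-9, 2) — 3 points.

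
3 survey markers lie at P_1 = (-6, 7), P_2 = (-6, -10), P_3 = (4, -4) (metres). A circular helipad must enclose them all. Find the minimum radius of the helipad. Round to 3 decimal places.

8.668

Side lengths²: P_1P_2² = 289, P_1P_3² = 221, P_2P_3² = 136.
Since P_1P_2² = 289 < 221 + 136 = 357, the triangle is acute, so the smallest enclosing circle is the circumcircle.
Circumcentre = (-4.3, -1.5), r² = 75.14.
r = √(75.14) ≈ 8.668.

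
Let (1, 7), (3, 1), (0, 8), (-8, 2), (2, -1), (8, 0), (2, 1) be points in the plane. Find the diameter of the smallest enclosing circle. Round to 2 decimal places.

The minimum enclosing circle of a finite set is fixed by two of the points (as a diameter) or three (as a circumcircle).
The farthest pair is (-8, 2)–(8, 0) with squared distance 260. The circle on this segment as diameter has centre (0, 1) and r² = 260/4 = 65.
Check (1, 7): distance² to centre = 37 ≤ 65, so it lies inside.
All remaining points lie in this disk, and no smaller disk contains both endpoints, so this is the minimum enclosing circle.
Diameter = 2r = 2√65 ≈ 16.12.

16.12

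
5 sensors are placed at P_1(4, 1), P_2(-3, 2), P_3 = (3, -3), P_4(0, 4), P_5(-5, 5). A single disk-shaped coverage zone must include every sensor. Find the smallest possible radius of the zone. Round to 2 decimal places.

By Welzl's lemma the MEC is supported by two points (diametrically opposite) or three points (on a circumcircle).
The farthest pair is P_3–P_5 with squared distance 128. The circle on this segment as diameter has centre (-1, 1) and r² = 128/4 = 32.
Check P_1: distance² to centre = 25 ≤ 32, so it lies inside.
All remaining points lie in this disk, and no smaller disk contains both endpoints, so this is the minimum enclosing circle.
r = √32 ≈ 5.66.

5.66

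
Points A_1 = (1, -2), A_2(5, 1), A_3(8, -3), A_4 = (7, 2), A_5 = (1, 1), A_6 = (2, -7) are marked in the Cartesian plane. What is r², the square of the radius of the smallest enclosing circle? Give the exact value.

26.5

By Welzl's lemma the MEC is supported by two points (diametrically opposite) or three points (on a circumcircle).
The farthest pair is A_4–A_6 with squared distance 106. The circle on this segment as diameter has centre (4.5, -2.5) and r² = 106/4 = 26.5.
Check A_1: distance² to centre = 12.5 ≤ 26.5, so it lies inside.
All remaining points lie in this disk, and no smaller disk contains both endpoints, so this is the minimum enclosing circle.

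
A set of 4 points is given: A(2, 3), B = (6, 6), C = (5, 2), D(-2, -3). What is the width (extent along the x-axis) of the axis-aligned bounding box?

max x = 6, min x = -2, so width = 8.

8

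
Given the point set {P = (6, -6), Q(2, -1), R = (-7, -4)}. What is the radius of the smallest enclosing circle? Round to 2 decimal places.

6.58

Side lengths²: PQ² = 41, PR² = 173, QR² = 90.
Since PR² = 173 ≥ 90 + 41 = 131, the angle opposite PR is not acute, so the smallest enclosing circle has PR as diameter.
Centre = midpoint of PR = (-0.5, -5), r² = 173/4 = 43.25.
r = √(43.25) ≈ 6.58.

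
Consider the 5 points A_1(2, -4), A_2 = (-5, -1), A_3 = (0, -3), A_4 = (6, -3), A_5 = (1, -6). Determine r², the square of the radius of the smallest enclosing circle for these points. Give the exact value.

The minimum enclosing circle of a finite set is fixed by two of the points (as a diameter) or three (as a circumcircle).
The farthest pair is A_2–A_4 with squared distance 125. The circle on this segment as diameter has centre (0.5, -2) and r² = 125/4 = 31.25.
Check A_1: distance² to centre = 6.25 ≤ 31.25, so it lies inside.
All remaining points lie in this disk, and no smaller disk contains both endpoints, so this is the minimum enclosing circle.

31.25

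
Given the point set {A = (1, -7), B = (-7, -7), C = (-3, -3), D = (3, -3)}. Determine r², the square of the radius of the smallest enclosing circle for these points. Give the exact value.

29

The minimum enclosing circle of a finite set is fixed by two of the points (as a diameter) or three (as a circumcircle).
The farthest pair is B–D with squared distance 116. The circle on this segment as diameter has centre (-2, -5) and r² = 116/4 = 29.
Check A: distance² to centre = 13 ≤ 29, so it lies inside.
All remaining points lie in this disk, and no smaller disk contains both endpoints, so this is the minimum enclosing circle.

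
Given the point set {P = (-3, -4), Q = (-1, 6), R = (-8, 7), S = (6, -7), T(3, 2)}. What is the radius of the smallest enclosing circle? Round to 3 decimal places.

9.899

By Welzl's lemma the MEC is supported by two points (diametrically opposite) or three points (on a circumcircle).
The farthest pair is R–S with squared distance 392. The circle on this segment as diameter has centre (-1, 0) and r² = 392/4 = 98.
Check P: distance² to centre = 20 ≤ 98, so it lies inside.
All remaining points lie in this disk, and no smaller disk contains both endpoints, so this is the minimum enclosing circle.
r = √98 ≈ 9.899.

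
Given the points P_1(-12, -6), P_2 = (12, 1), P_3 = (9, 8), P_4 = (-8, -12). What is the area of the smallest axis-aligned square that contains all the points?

The bounding box has width 24 and height 20.
An axis-aligned square enclosing the set must have side ≥ max(width, height).
So the minimum side is max(24, 20) = 24.
Area = 24² = 576.

576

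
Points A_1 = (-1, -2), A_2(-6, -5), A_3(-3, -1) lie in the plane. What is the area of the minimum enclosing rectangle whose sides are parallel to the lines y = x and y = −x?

In coordinates u = x + y, v = x − y the rectangle is axis-aligned; the map (x,y)→(u,v) scales areas by 2.
u-values: -3, -11, -4; range = -3 − (-11) = 8.
v-values: 1, -1, -2; range = 1 − (-2) = 3.
Area = (8 × 3) / 2 = 12.

12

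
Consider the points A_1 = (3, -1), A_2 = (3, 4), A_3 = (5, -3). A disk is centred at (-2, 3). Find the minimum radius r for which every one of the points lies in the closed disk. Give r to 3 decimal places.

The required radius is the distance from (-2, 3) to the farthest point.
Squared distances: 41, 26, 85.
Maximum is 85, attained at A_3.
r = √85 ≈ 9.220.

9.220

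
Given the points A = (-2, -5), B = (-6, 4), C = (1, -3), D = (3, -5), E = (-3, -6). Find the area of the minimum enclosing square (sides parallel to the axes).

The bounding box has width 9 and height 10.
An axis-aligned square enclosing the set must have side ≥ max(width, height).
So the minimum side is max(9, 10) = 10.
Area = 10² = 100.

100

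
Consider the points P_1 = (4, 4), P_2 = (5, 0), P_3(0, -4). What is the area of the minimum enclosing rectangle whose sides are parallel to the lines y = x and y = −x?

In coordinates u = x + y, v = x − y the rectangle is axis-aligned; the map (x,y)→(u,v) scales areas by 2.
u-values: 8, 5, -4; range = 8 − (-4) = 12.
v-values: 0, 5, 4; range = 5 − 0 = 5.
Area = (12 × 5) / 2 = 30.

30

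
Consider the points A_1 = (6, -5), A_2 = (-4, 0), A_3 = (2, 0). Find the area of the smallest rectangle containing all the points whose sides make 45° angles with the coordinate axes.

In coordinates u = x + y, v = x − y the rectangle is axis-aligned; the map (x,y)→(u,v) scales areas by 2.
u-values: 1, -4, 2; range = 2 − (-4) = 6.
v-values: 11, -4, 2; range = 11 − (-4) = 15.
Area = (6 × 15) / 2 = 45.

45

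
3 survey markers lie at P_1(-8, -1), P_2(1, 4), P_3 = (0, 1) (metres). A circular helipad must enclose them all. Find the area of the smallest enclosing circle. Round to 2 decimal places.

Side lengths²: P_1P_2² = 106, P_1P_3² = 68, P_2P_3² = 10.
Since P_1P_2² = 106 ≥ 68 + 10 = 78, the angle opposite P_1P_2 is not acute, so the smallest enclosing circle has P_1P_2 as diameter.
Centre = midpoint of P_1P_2 = (-3.5, 1.5), r² = 106/4 = 26.5.
Area = π·r² = π·26.5 ≈ 83.25.

83.25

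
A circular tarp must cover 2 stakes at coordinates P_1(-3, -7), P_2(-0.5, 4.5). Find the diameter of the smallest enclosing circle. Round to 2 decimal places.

The smallest circle enclosing two points has them as diameter endpoints.
Centre = midpoint = (-1.75, -1.25); r² = |P_1P_2|²/4 = 138.5/4 = 34.625.
Diameter = 2r = 2√(34.625) ≈ 11.77.

11.77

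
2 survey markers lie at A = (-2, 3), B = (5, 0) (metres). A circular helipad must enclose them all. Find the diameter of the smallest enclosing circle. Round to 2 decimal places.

The smallest circle enclosing two points has them as diameter endpoints.
Centre = midpoint = (1.5, 1.5); r² = |AB|²/4 = 58/4 = 14.5.
Diameter = 2r = 2√(14.5) ≈ 7.62.

7.62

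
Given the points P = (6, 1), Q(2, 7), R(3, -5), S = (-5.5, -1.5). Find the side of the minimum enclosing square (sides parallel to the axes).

The bounding box has width 11.5 and height 12.
An axis-aligned square enclosing the set must have side ≥ max(width, height).
So the minimum side is max(11.5, 12) = 12.

12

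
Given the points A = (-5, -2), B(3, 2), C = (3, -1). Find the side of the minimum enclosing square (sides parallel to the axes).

The bounding box has width 8 and height 4.
An axis-aligned square enclosing the set must have side ≥ max(width, height).
So the minimum side is max(8, 4) = 8.

8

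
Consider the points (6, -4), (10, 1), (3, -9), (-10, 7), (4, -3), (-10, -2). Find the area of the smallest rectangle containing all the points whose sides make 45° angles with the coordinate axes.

In coordinates u = x + y, v = x − y the rectangle is axis-aligned; the map (x,y)→(u,v) scales areas by 2.
u-values: 2, 11, -6, -3, 1, -12; range = 11 − (-12) = 23.
v-values: 10, 9, 12, -17, 7, -8; range = 12 − (-17) = 29.
Area = (23 × 29) / 2 = 333.5.

333.5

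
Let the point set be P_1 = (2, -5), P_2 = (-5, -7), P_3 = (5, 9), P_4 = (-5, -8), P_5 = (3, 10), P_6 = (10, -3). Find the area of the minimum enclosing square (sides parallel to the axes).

The bounding box has width 15 and height 18.
An axis-aligned square enclosing the set must have side ≥ max(width, height).
So the minimum side is max(15, 18) = 18.
Area = 18² = 324.

324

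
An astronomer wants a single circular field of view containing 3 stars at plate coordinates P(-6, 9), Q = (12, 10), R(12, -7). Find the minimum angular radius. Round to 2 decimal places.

Side lengths²: PQ² = 325, PR² = 580, QR² = 289.
Since PR² = 580 < 325 + 289 = 614, the triangle is acute, so the smallest enclosing circle is the circumcircle.
Circumcentre = (31/9, 1.5), r² = 47125/324.
r = √(47125/324) ≈ 12.06.

12.06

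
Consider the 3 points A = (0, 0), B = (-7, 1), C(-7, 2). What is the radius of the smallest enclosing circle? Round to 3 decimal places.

Side lengths²: AB² = 50, AC² = 53, BC² = 1.
Since AC² = 53 ≥ 50 + 1 = 51, the angle opposite AC is not acute, so the smallest enclosing circle has AC as diameter.
Centre = midpoint of AC = (-3.5, 1), r² = 53/4 = 13.25.
r = √(13.25) ≈ 3.640.

3.640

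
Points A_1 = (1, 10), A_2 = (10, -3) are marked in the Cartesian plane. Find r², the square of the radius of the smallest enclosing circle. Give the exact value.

62.5

The smallest circle enclosing two points has them as diameter endpoints.
Centre = midpoint = (5.5, 3.5); r² = |A_1A_2|²/4 = 250/4 = 62.5.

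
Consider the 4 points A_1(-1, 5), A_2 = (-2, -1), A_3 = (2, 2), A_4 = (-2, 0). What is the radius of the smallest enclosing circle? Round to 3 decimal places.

A smallest enclosing disk is always determined by at most three of the input points on its boundary.
The minimum enclosing circle is determined by three boundary points: A_1, A_2, A_3.
Their circumcentre is (-15/14, 27/14) with r² = 925/98.
The farthest remaining point A_4 is at distance² 449/98 ≤ 925/98.
r = √(925/98) ≈ 3.072.

3.072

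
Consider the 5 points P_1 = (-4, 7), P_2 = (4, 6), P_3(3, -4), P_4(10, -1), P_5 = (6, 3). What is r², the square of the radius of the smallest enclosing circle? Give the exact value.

65

A smallest enclosing disk is always determined by at most three of the input points on its boundary.
The farthest pair is P_1–P_4 with squared distance 260. The circle on this segment as diameter has centre (3, 3) and r² = 260/4 = 65.
Check P_2: distance² to centre = 10 ≤ 65, so it lies inside.
All remaining points lie in this disk, and no smaller disk contains both endpoints, so this is the minimum enclosing circle.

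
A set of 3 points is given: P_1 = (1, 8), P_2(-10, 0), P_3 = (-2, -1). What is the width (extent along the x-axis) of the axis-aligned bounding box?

11

max x = 1, min x = -10, so width = 11.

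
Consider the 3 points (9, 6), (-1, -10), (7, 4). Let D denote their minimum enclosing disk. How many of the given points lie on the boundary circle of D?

Call the three points A, B, C in the order given.
Side lengths²: AB² = 356, AC² = 8, BC² = 260.
Since AB² = 356 ≥ 260 + 8 = 268, the angle opposite AB is not acute, so the smallest enclosing circle has AB as diameter.
Centre = midpoint of AB = (4, -2), r² = 356/4 = 89.
The points at distance exactly r from the centre are (9, 6), (-1, -10) — 2 points.

2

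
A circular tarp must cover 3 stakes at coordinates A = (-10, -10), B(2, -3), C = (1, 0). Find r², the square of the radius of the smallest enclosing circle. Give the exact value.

Side lengths²: AB² = 193, AC² = 221, BC² = 10.
Since AC² = 221 ≥ 193 + 10 = 203, the angle opposite AC is not acute, so the smallest enclosing circle has AC as diameter.
Centre = midpoint of AC = (-4.5, -5), r² = 221/4 = 55.25.

55.25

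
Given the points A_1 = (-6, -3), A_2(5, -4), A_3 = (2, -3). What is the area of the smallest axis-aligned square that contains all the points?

121

The bounding box has width 11 and height 1.
An axis-aligned square enclosing the set must have side ≥ max(width, height).
So the minimum side is max(11, 1) = 11.
Area = 11² = 121.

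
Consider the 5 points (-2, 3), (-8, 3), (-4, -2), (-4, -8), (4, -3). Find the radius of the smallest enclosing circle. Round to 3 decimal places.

6.859

By Welzl's lemma the MEC is supported by two points (diametrically opposite) or three points (on a circumcircle).
The minimum enclosing circle is determined by three boundary points: (-8, 3), (-4, -8), (4, -3).
Their circumcentre is (-95/36, -23/18) with r² = 60965/1296.
The farthest remaining point (-2, 3) is at distance² 24245/1296 ≤ 60965/1296.
r = √(60965/1296) ≈ 6.859.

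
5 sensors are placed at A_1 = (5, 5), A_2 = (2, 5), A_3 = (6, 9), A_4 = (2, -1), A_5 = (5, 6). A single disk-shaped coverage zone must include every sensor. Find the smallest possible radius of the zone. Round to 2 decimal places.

5.39

A smallest enclosing disk is always determined by at most three of the input points on its boundary.
The farthest pair is A_3–A_4 with squared distance 116. The circle on this segment as diameter has centre (4, 4) and r² = 116/4 = 29.
Check A_1: distance² to centre = 2 ≤ 29, so it lies inside.
All remaining points lie in this disk, and no smaller disk contains both endpoints, so this is the minimum enclosing circle.
r = √29 ≈ 5.39.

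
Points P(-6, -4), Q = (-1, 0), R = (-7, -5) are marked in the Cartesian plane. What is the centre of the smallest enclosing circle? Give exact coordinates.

(-4, -2.5)

Side lengths²: PQ² = 41, PR² = 2, QR² = 61.
Since QR² = 61 ≥ 41 + 2 = 43, the angle opposite QR is not acute, so the smallest enclosing circle has QR as diameter.
Centre = midpoint of QR = (-4, -2.5), r² = 61/4 = 15.25.
Centre = (-4, -2.5).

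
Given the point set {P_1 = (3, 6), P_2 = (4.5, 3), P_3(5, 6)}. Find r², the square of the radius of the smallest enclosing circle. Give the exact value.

Side lengths²: P_1P_2² = 11.25, P_1P_3² = 4, P_2P_3² = 9.25.
Since P_1P_2² = 11.25 < 9.25 + 4 = 13.25, the triangle is acute, so the smallest enclosing circle is the circumcircle.
Circumcentre = (4, 4.625), r² = 2.890625.

2.890625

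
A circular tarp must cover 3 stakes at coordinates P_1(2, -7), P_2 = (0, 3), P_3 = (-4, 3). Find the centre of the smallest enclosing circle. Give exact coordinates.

(-1, -2)

Side lengths²: P_1P_2² = 104, P_1P_3² = 136, P_2P_3² = 16.
Since P_1P_3² = 136 ≥ 104 + 16 = 120, the angle opposite P_1P_3 is not acute, so the smallest enclosing circle has P_1P_3 as diameter.
Centre = midpoint of P_1P_3 = (-1, -2), r² = 136/4 = 34.
Centre = (-1, -2).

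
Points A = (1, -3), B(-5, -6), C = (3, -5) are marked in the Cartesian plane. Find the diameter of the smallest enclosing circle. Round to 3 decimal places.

8.062

Side lengths²: AB² = 45, AC² = 8, BC² = 65.
Since BC² = 65 ≥ 45 + 8 = 53, the angle opposite BC is not acute, so the smallest enclosing circle has BC as diameter.
Centre = midpoint of BC = (-1, -5.5), r² = 65/4 = 16.25.
Diameter = 2r = 2√(16.25) ≈ 8.062.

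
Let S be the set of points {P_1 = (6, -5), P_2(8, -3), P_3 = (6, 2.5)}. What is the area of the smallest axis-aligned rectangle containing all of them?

x ranges over [6, 8], width 2.
y ranges over [-5, 2.5], height 7.5.
Area = 2 × 7.5 = 15.

15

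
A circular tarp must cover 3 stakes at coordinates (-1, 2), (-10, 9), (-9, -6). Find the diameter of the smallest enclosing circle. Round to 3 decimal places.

Call the three points A, B, C in the order given.
Side lengths²: AB² = 130, AC² = 128, BC² = 226.
Since BC² = 226 < 130 + 128 = 258, the triangle is acute, so the smallest enclosing circle is the circumcircle.
Circumcentre = (-8.5625, 1.5625), r² = 57.3828125.
Diameter = 2r = 2√(57.3828125) ≈ 15.150.

15.150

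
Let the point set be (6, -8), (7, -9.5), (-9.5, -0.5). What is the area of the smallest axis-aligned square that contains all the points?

The bounding box has width 16.5 and height 9.
An axis-aligned square enclosing the set must have side ≥ max(width, height).
So the minimum side is max(16.5, 9) = 16.5.
Area = 16.5² = 272.25.

272.25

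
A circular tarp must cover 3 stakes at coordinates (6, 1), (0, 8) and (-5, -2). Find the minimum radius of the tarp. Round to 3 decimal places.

Call the three points A, B, C in the order given.
Side lengths²: AB² = 85, AC² = 130, BC² = 125.
Since AC² = 130 < 125 + 85 = 210, the triangle is acute, so the smallest enclosing circle is the circumcircle.
Circumcentre = (-5/38, 69/38), r² = 27625/722.
r = √(27625/722) ≈ 6.186.

6.186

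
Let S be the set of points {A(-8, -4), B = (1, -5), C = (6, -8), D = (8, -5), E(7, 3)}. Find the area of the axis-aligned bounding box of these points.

x ranges over [-8, 8], width 16.
y ranges over [-8, 3], height 11.
Area = 16 × 11 = 176.

176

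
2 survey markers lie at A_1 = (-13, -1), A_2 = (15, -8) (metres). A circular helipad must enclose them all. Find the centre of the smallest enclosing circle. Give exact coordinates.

(1, -4.5)

The smallest circle enclosing two points has them as diameter endpoints.
Centre = midpoint = (1, -4.5); r² = |A_1A_2|²/4 = 833/4 = 208.25.
Centre = (1, -4.5).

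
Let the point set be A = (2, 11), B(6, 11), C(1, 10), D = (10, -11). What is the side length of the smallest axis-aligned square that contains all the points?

22

The bounding box has width 9 and height 22.
An axis-aligned square enclosing the set must have side ≥ max(width, height).
So the minimum side is max(9, 22) = 22.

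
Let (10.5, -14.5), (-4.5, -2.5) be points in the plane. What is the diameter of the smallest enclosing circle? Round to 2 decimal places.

The smallest circle enclosing two points has them as diameter endpoints.
Centre = midpoint = (3, -8.5); r² = |(10.5, -14.5)−(-4.5, -2.5)|²/4 = 369/4 = 92.25.
Diameter = 2r = 2√(92.25) ≈ 19.21.

19.21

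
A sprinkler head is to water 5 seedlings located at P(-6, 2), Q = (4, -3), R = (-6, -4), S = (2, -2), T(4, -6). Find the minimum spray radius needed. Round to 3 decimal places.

A smallest enclosing disk is always determined by at most three of the input points on its boundary.
The farthest pair is P–T with squared distance 164. The circle on this segment as diameter has centre (-1, -2) and r² = 164/4 = 41.
Check Q: distance² to centre = 26 ≤ 41, so it lies inside.
All remaining points lie in this disk, and no smaller disk contains both endpoints, so this is the minimum enclosing circle.
r = √41 ≈ 6.403.

6.403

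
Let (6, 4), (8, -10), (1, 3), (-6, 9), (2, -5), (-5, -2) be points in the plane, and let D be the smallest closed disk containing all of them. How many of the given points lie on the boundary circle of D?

2

A smallest enclosing disk is always determined by at most three of the input points on its boundary.
The farthest pair is (8, -10)–(-6, 9) with squared distance 557. The circle on this segment as diameter has centre (1, -0.5) and r² = 557/4 = 139.25.
Check (6, 4): distance² to centre = 45.25 ≤ 139.25, so it lies inside.
All remaining points lie in this disk, and no smaller disk contains both endpoints, so this is the minimum enclosing circle.
The points at distance exactly r from the centre are (8, -10), (-6, 9) — 2 points.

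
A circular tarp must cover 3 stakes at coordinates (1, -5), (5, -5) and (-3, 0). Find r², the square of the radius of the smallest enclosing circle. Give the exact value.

22.25

Call the three points A, B, C in the order given.
Side lengths²: AB² = 16, AC² = 41, BC² = 89.
Since BC² = 89 ≥ 41 + 16 = 57, the angle opposite BC is not acute, so the smallest enclosing circle has BC as diameter.
Centre = midpoint of BC = (1, -2.5), r² = 89/4 = 22.25.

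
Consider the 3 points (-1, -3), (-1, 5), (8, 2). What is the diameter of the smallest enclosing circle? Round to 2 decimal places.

Call the three points A, B, C in the order given.
Side lengths²: AB² = 64, AC² = 106, BC² = 90.
Since AC² = 106 < 90 + 64 = 154, the triangle is acute, so the smallest enclosing circle is the circumcircle.
Circumcentre = (8/3, 1), r² = 265/9.
Diameter = 2r = 2√(265/9) ≈ 10.85.

10.85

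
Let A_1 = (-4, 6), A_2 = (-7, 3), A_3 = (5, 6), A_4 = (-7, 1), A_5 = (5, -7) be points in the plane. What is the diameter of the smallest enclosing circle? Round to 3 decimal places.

The minimum enclosing circle is determined by three boundary points: A_2, A_3, A_5.
Their circumcentre is (0.25, -0.5) with r² = 64.8125.
The farthest remaining point A_1 is at distance² 60.3125 ≤ 64.8125.
Diameter = 2r = 2√(64.8125) ≈ 16.101.

16.101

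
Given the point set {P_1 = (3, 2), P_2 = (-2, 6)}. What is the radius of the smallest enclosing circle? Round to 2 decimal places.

The smallest circle enclosing two points has them as diameter endpoints.
Centre = midpoint = (0.5, 4); r² = |P_1P_2|²/4 = 41/4 = 10.25.
r = √(10.25) ≈ 3.20.

3.20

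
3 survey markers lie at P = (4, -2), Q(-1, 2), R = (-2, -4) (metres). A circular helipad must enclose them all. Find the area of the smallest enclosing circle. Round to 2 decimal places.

Side lengths²: PQ² = 41, PR² = 40, QR² = 37.
Since PQ² = 41 < 40 + 37 = 77, the triangle is acute, so the smallest enclosing circle is the circumcircle.
Circumcentre = (15/34, -45/34), r² = 7585/578.
Area = π·r² = π·7585/578 ≈ 41.23.

41.23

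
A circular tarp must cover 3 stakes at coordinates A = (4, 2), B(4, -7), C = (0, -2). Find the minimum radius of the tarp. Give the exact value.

4.5

Side lengths²: AB² = 81, AC² = 32, BC² = 41.
Since AB² = 81 ≥ 41 + 32 = 73, the angle opposite AB is not acute, so the smallest enclosing circle has AB as diameter.
Centre = midpoint of AB = (4, -2.5), r² = 81/4 = 20.25.
r = √(20.25) = 4.5.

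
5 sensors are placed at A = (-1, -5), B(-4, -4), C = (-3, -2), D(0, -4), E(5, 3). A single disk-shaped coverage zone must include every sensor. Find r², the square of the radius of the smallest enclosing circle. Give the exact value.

The farthest pair is B–E with squared distance 130. The circle on this segment as diameter has centre (0.5, -0.5) and r² = 130/4 = 32.5.
Check A: distance² to centre = 22.5 ≤ 32.5, so it lies inside.
All remaining points lie in this disk, and no smaller disk contains both endpoints, so this is the minimum enclosing circle.

32.5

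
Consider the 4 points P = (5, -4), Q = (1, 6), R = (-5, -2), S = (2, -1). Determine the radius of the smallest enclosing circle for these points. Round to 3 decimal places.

5.969

The minimum enclosing circle of a finite set is fixed by two of the points (as a diameter) or three (as a circumcircle).
The minimum enclosing circle is determined by three boundary points: P, Q, R.
Their circumcentre is (14/23, 1/23) with r² = 18850/529.
The farthest remaining point S is at distance² 1600/529 ≤ 18850/529.
r = √(18850/529) ≈ 5.969.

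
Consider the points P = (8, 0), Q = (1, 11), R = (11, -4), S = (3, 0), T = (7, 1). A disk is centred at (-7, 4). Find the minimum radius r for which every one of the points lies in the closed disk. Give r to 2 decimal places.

The required radius is the distance from (-7, 4) to the farthest point.
Squared distances: 241, 113, 388, 116, 205.
Maximum is 388, attained at R.
r = √388 ≈ 19.70.

19.70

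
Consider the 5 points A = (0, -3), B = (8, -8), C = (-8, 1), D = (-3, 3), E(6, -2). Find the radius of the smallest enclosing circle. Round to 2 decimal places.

By Welzl's lemma the MEC is supported by two points (diametrically opposite) or three points (on a circumcircle).
The farthest pair is B–C with squared distance 337. The circle on this segment as diameter has centre (0, -3.5) and r² = 337/4 = 84.25.
Check A: distance² to centre = 0.25 ≤ 84.25, so it lies inside.
All remaining points lie in this disk, and no smaller disk contains both endpoints, so this is the minimum enclosing circle.
r = √(84.25) ≈ 9.18.

9.18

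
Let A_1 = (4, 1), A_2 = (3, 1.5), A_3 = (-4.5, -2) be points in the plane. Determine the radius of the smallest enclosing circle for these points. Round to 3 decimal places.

Side lengths²: A_1A_2² = 1.25, A_1A_3² = 81.25, A_2A_3² = 68.5.
Since A_1A_3² = 81.25 ≥ 68.5 + 1.25 = 69.75, the angle opposite A_1A_3 is not acute, so the smallest enclosing circle has A_1A_3 as diameter.
Centre = midpoint of A_1A_3 = (-0.25, -0.5), r² = 81.25/4 = 20.3125.
r = √(20.3125) ≈ 4.507.

4.507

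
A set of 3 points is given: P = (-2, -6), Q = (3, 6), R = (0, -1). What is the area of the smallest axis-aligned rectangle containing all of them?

x ranges over [-2, 3], width 5.
y ranges over [-6, 6], height 12.
Area = 5 × 12 = 60.

60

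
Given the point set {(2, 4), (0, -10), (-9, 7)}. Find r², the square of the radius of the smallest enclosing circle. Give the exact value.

92.5

Call the three points A, B, C in the order given.
Side lengths²: AB² = 200, AC² = 130, BC² = 370.
Since BC² = 370 ≥ 200 + 130 = 330, the angle opposite BC is not acute, so the smallest enclosing circle has BC as diameter.
Centre = midpoint of BC = (-4.5, -1.5), r² = 370/4 = 92.5.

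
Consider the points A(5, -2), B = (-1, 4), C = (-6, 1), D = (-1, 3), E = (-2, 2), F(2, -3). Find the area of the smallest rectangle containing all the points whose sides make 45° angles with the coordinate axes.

56

In coordinates u = x + y, v = x − y the rectangle is axis-aligned; the map (x,y)→(u,v) scales areas by 2.
u-values: 3, 3, -5, 2, 0, -1; range = 3 − (-5) = 8.
v-values: 7, -5, -7, -4, -4, 5; range = 7 − (-7) = 14.
Area = (8 × 14) / 2 = 56.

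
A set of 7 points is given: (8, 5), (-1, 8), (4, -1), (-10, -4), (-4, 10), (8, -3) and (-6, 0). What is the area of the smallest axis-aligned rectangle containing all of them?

x ranges over [-10, 8], width 18.
y ranges over [-4, 10], height 14.
Area = 18 × 14 = 252.

252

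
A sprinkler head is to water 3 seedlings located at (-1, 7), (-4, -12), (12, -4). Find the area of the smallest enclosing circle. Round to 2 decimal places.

343.97

Call the three points A, B, C in the order given.
Side lengths²: AB² = 370, AC² = 290, BC² = 320.
Since AB² = 370 < 320 + 290 = 610, the triangle is acute, so the smallest enclosing circle is the circumcircle.
Circumcentre = (11/7, -22/7), r² = 5365/49.
Area = π·r² = π·5365/49 ≈ 343.97.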